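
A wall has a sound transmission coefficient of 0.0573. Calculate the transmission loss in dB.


Given values:
  tau = 0.0573
Formula: TL = 10 * log10(1 / tau)
Compute 1 / tau = 1 / 0.0573 = 17.452
Compute log10(17.452) = 1.241845
TL = 10 * 1.241845 = 12.42

12.42 dB


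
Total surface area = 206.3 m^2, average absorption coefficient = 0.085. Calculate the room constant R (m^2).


Given values:
  S = 206.3 m^2, alpha = 0.085
Formula: R = S * alpha / (1 - alpha)
Numerator: 206.3 * 0.085 = 17.5355
Denominator: 1 - 0.085 = 0.915
R = 17.5355 / 0.915 = 19.16

19.16 m^2


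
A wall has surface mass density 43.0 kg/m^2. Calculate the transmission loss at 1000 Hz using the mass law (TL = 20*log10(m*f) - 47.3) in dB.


Given values:
  m = 43.0 kg/m^2, f = 1000 Hz
Formula: TL = 20 * log10(m * f) - 47.3
Compute m * f = 43.0 * 1000 = 43000.0
Compute log10(43000.0) = 4.633468
Compute 20 * 4.633468 = 92.6694
TL = 92.6694 - 47.3 = 45.37

45.37 dB


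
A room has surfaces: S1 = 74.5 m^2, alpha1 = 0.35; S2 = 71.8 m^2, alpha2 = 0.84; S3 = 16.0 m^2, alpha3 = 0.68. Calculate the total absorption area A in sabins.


Given surfaces:
  Surface 1: 74.5 * 0.35 = 26.075
  Surface 2: 71.8 * 0.84 = 60.312
  Surface 3: 16.0 * 0.68 = 10.88
Formula: A = sum(Si * alpha_i)
A = 26.075 + 60.312 + 10.88
A = 97.27

97.27 sabins


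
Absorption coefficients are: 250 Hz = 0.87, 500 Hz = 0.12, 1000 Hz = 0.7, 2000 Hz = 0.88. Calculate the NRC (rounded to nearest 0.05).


Given values:
  a_250 = 0.87, a_500 = 0.12
  a_1000 = 0.7, a_2000 = 0.88
Formula: NRC = (a250 + a500 + a1000 + a2000) / 4
Sum = 0.87 + 0.12 + 0.7 + 0.88 = 2.57
NRC = 2.57 / 4 = 0.6425
Rounded to nearest 0.05: 0.65

0.65


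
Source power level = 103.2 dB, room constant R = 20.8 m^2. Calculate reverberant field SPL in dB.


Given values:
  Lw = 103.2 dB, R = 20.8 m^2
Formula: SPL = Lw + 10 * log10(4 / R)
Compute 4 / R = 4 / 20.8 = 0.192308
Compute 10 * log10(0.192308) = -7.16
SPL = 103.2 + (-7.16) = 96.04

96.04 dB


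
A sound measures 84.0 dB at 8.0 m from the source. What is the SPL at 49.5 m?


Given values:
  SPL1 = 84.0 dB, r1 = 8.0 m, r2 = 49.5 m
Formula: SPL2 = SPL1 - 20 * log10(r2 / r1)
Compute ratio: r2 / r1 = 49.5 / 8.0 = 6.1875
Compute log10: log10(6.1875) = 0.791515
Compute drop: 20 * 0.791515 = 15.8303
SPL2 = 84.0 - 15.8303 = 68.17

68.17 dB


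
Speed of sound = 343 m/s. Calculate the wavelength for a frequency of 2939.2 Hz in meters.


Given values:
  c = 343 m/s, f = 2939.2 Hz
Formula: lambda = c / f
lambda = 343 / 2939.2
lambda = 0.1167

0.1167 m


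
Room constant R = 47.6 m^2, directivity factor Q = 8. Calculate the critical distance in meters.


Given values:
  R = 47.6 m^2, Q = 8
Formula: d_c = 0.141 * sqrt(Q * R)
Compute Q * R = 8 * 47.6 = 380.8
Compute sqrt(380.8) = 19.5141
d_c = 0.141 * 19.5141 = 2.751

2.751 m


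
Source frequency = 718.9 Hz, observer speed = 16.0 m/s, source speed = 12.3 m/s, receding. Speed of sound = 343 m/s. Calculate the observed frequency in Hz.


Given values:
  f_s = 718.9 Hz, v_o = 16.0 m/s, v_s = 12.3 m/s
  Direction: receding
Formula: f_o = f_s * (c - v_o) / (c + v_s)
Numerator: c - v_o = 343 - 16.0 = 327.0
Denominator: c + v_s = 343 + 12.3 = 355.3
f_o = 718.9 * 327.0 / 355.3 = 661.64

661.64 Hz


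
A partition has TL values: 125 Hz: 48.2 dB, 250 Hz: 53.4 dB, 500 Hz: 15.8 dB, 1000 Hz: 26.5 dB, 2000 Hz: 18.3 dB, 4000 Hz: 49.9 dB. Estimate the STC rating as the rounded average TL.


Given TL values at each frequency:
  125 Hz: 48.2 dB
  250 Hz: 53.4 dB
  500 Hz: 15.8 dB
  1000 Hz: 26.5 dB
  2000 Hz: 18.3 dB
  4000 Hz: 49.9 dB
Formula: STC ~ round(average of TL values)
Sum = 48.2 + 53.4 + 15.8 + 26.5 + 18.3 + 49.9 = 212.1
Average = 212.1 / 6 = 35.35
Rounded: 35

35


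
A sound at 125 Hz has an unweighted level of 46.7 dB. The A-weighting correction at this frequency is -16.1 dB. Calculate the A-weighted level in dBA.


Given values:
  SPL = 46.7 dB
  A-weighting at 125 Hz = -16.1 dB
Formula: L_A = SPL + A_weight
L_A = 46.7 + (-16.1)
L_A = 30.6

30.6 dBA


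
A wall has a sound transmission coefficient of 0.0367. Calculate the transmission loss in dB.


Given values:
  tau = 0.0367
Formula: TL = 10 * log10(1 / tau)
Compute 1 / tau = 1 / 0.0367 = 27.248
Compute log10(27.248) = 1.435335
TL = 10 * 1.435335 = 14.35

14.35 dB


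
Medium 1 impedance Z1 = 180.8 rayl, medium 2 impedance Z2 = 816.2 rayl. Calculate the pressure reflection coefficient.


Given values:
  Z1 = 180.8 rayl, Z2 = 816.2 rayl
Formula: R = (Z2 - Z1) / (Z2 + Z1)
Numerator: Z2 - Z1 = 816.2 - 180.8 = 635.4
Denominator: Z2 + Z1 = 816.2 + 180.8 = 997.0
R = 635.4 / 997.0 = 0.6373

0.6373


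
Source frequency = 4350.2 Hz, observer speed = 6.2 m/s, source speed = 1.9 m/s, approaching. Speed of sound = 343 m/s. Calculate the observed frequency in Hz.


Given values:
  f_s = 4350.2 Hz, v_o = 6.2 m/s, v_s = 1.9 m/s
  Direction: approaching
Formula: f_o = f_s * (c + v_o) / (c - v_s)
Numerator: c + v_o = 343 + 6.2 = 349.2
Denominator: c - v_s = 343 - 1.9 = 341.1
f_o = 4350.2 * 349.2 / 341.1 = 4453.5

4453.5 Hz


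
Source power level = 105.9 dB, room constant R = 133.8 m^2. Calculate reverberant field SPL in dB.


Given values:
  Lw = 105.9 dB, R = 133.8 m^2
Formula: SPL = Lw + 10 * log10(4 / R)
Compute 4 / R = 4 / 133.8 = 0.029895
Compute 10 * log10(0.029895) = -15.244
SPL = 105.9 + (-15.244) = 90.66

90.66 dB


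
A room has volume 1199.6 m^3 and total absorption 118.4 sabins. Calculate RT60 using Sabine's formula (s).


Given values:
  V = 1199.6 m^3
  A = 118.4 sabins
Formula: RT60 = 0.161 * V / A
Numerator: 0.161 * 1199.6 = 193.1356
RT60 = 193.1356 / 118.4 = 1.631

1.631 s


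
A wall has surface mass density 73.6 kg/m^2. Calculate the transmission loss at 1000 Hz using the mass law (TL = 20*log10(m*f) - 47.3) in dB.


Given values:
  m = 73.6 kg/m^2, f = 1000 Hz
Formula: TL = 20 * log10(m * f) - 47.3
Compute m * f = 73.6 * 1000 = 73600.0
Compute log10(73600.0) = 4.866878
Compute 20 * 4.866878 = 97.3376
TL = 97.3376 - 47.3 = 50.04

50.04 dB


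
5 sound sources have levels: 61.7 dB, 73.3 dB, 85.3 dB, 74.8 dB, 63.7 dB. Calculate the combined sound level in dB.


Formula: L_total = 10 * log10( sum(10^(Li/10)) )
  Source 1: 10^(61.7/10) = 1479108.3882
  Source 2: 10^(73.3/10) = 21379620.895
  Source 3: 10^(85.3/10) = 338844156.1392
  Source 4: 10^(74.8/10) = 30199517.204
  Source 5: 10^(63.7/10) = 2344228.8153
Sum of linear values = 394246631.4417
L_total = 10 * log10(394246631.4417) = 85.96

85.96 dB


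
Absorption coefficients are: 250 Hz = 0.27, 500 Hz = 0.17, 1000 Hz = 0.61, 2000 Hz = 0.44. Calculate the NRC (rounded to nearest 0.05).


Given values:
  a_250 = 0.27, a_500 = 0.17
  a_1000 = 0.61, a_2000 = 0.44
Formula: NRC = (a250 + a500 + a1000 + a2000) / 4
Sum = 0.27 + 0.17 + 0.61 + 0.44 = 1.49
NRC = 1.49 / 4 = 0.3725
Rounded to nearest 0.05: 0.35

0.35


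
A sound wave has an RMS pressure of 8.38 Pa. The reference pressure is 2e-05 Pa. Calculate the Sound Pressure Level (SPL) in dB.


Given values:
  p = 8.38 Pa
  p_ref = 2e-05 Pa
Formula: SPL = 20 * log10(p / p_ref)
Compute ratio: p / p_ref = 8.38 / 2e-05 = 419000
Compute log10: log10(419000) = 5.622214
Multiply: SPL = 20 * 5.622214 = 112.44

112.44 dB


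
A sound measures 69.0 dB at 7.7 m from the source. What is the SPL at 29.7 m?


Given values:
  SPL1 = 69.0 dB, r1 = 7.7 m, r2 = 29.7 m
Formula: SPL2 = SPL1 - 20 * log10(r2 / r1)
Compute ratio: r2 / r1 = 29.7 / 7.7 = 3.8571
Compute log10: log10(3.8571) = 0.586261
Compute drop: 20 * 0.586261 = 11.7252
SPL2 = 69.0 - 11.7252 = 57.27

57.27 dB


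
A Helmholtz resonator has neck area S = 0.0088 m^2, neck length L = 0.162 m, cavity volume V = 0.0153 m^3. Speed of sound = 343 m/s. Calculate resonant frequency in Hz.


Given values:
  S = 0.0088 m^2, L = 0.162 m, V = 0.0153 m^3, c = 343 m/s
Formula: f = (c / (2*pi)) * sqrt(S / (V * L))
Compute V * L = 0.0153 * 0.162 = 0.0024786
Compute S / (V * L) = 0.0088 / 0.0024786 = 3.5504
Compute sqrt(3.5504) = 1.884251
Compute c / (2*pi) = 343 / 6.283185 = 54.590148
f = 54.590148 * 1.884251 = 102.86

102.86 Hz


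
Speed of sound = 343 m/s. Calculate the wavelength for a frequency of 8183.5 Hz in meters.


Given values:
  c = 343 m/s, f = 8183.5 Hz
Formula: lambda = c / f
lambda = 343 / 8183.5
lambda = 0.0419

0.0419 m


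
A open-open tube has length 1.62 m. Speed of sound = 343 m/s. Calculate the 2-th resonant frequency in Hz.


Given values:
  Tube type: open-open, L = 1.62 m, c = 343 m/s, n = 2
Formula: f_n = n * c / (2 * L)
Compute 2 * L = 2 * 1.62 = 3.24
f = 2 * 343 / 3.24
f = 211.73

211.73 Hz


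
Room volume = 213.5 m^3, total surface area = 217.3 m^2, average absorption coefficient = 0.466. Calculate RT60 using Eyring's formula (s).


Given values:
  V = 213.5 m^3, S = 217.3 m^2, alpha = 0.466
Formula: RT60 = 0.161 * V / (-S * ln(1 - alpha))
Compute ln(1 - 0.466) = ln(0.534) = -0.627359
Denominator: -217.3 * -0.627359 = 136.3251
Numerator: 0.161 * 213.5 = 34.3735
RT60 = 34.3735 / 136.3251 = 0.252

0.252 s


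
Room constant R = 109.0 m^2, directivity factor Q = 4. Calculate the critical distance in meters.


Given values:
  R = 109.0 m^2, Q = 4
Formula: d_c = 0.141 * sqrt(Q * R)
Compute Q * R = 4 * 109.0 = 436.0
Compute sqrt(436.0) = 20.8806
d_c = 0.141 * 20.8806 = 2.944

2.944 m


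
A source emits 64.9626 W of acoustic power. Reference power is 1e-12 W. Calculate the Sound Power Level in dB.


Given values:
  W = 64.9626 W
  W_ref = 1e-12 W
Formula: SWL = 10 * log10(W / W_ref)
Compute ratio: W / W_ref = 64962600000000
Compute log10: log10(64962600000000) = 13.812663
Multiply: SWL = 10 * 13.812663 = 138.13

138.13 dB


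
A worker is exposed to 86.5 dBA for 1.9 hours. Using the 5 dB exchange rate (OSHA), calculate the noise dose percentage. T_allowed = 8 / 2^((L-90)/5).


Given values:
  L = 86.5 dBA, T = 1.9 hours
Formula: T_allowed = 8 / 2^((L - 90) / 5)
Compute exponent: (86.5 - 90) / 5 = -0.7
Compute 2^(-0.7) = 0.615572
T_allowed = 8 / 0.615572 = 12.996043 hours
Dose = (T / T_allowed) * 100
Dose = (1.9 / 12.996043) * 100 = 14.62

14.62 %


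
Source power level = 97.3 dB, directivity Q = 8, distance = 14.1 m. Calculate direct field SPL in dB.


Given values:
  Lw = 97.3 dB, Q = 8, r = 14.1 m
Formula: SPL = Lw + 10 * log10(Q / (4 * pi * r^2))
Compute 4 * pi * r^2 = 4 * pi * 14.1^2 = 2498.3201
Compute Q / denom = 8 / 2498.3201 = 0.00320215
Compute 10 * log10(0.00320215) = -24.9456
SPL = 97.3 + (-24.9456) = 72.35

72.35 dB


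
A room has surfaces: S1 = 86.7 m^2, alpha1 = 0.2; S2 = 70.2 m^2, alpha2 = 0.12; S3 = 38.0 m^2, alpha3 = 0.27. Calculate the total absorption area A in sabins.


Given surfaces:
  Surface 1: 86.7 * 0.2 = 17.34
  Surface 2: 70.2 * 0.12 = 8.424
  Surface 3: 38.0 * 0.27 = 10.26
Formula: A = sum(Si * alpha_i)
A = 17.34 + 8.424 + 10.26
A = 36.02

36.02 sabins


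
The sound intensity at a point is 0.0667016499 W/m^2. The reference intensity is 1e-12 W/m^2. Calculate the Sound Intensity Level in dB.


Given values:
  I = 0.0667016499 W/m^2
  I_ref = 1e-12 W/m^2
Formula: SIL = 10 * log10(I / I_ref)
Compute ratio: I / I_ref = 66701649900
Compute log10: log10(66701649900) = 10.824137
Multiply: SIL = 10 * 10.824137 = 108.24

108.24 dB


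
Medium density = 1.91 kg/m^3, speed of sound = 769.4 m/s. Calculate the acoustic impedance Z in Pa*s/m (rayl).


Given values:
  rho = 1.91 kg/m^3
  c = 769.4 m/s
Formula: Z = rho * c
Z = 1.91 * 769.4
Z = 1469.55

1469.55 rayl


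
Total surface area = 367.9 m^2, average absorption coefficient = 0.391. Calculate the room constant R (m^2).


Given values:
  S = 367.9 m^2, alpha = 0.391
Formula: R = S * alpha / (1 - alpha)
Numerator: 367.9 * 0.391 = 143.8489
Denominator: 1 - 0.391 = 0.609
R = 143.8489 / 0.609 = 236.21

236.21 m^2


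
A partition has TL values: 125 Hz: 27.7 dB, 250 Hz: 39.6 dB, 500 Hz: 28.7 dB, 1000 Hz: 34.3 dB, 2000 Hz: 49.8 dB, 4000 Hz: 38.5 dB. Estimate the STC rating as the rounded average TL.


Given TL values at each frequency:
  125 Hz: 27.7 dB
  250 Hz: 39.6 dB
  500 Hz: 28.7 dB
  1000 Hz: 34.3 dB
  2000 Hz: 49.8 dB
  4000 Hz: 38.5 dB
Formula: STC ~ round(average of TL values)
Sum = 27.7 + 39.6 + 28.7 + 34.3 + 49.8 + 38.5 = 218.6
Average = 218.6 / 6 = 36.43
Rounded: 36

36


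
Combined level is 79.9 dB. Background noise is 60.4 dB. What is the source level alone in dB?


Given values:
  L_total = 79.9 dB, L_bg = 60.4 dB
Formula: L_source = 10 * log10(10^(L_total/10) - 10^(L_bg/10))
Convert to linear:
  10^(79.9/10) = 97723722.0956
  10^(60.4/10) = 1096478.1961
Difference: 97723722.0956 - 1096478.1961 = 96627243.8995
L_source = 10 * log10(96627243.8995) = 79.85

79.85 dB


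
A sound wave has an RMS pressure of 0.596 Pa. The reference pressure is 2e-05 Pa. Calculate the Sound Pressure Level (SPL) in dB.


Given values:
  p = 0.596 Pa
  p_ref = 2e-05 Pa
Formula: SPL = 20 * log10(p / p_ref)
Compute ratio: p / p_ref = 0.596 / 2e-05 = 29800
Compute log10: log10(29800) = 4.474216
Multiply: SPL = 20 * 4.474216 = 89.48

89.48 dB


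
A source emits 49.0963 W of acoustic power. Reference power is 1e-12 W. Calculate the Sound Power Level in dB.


Given values:
  W = 49.0963 W
  W_ref = 1e-12 W
Formula: SWL = 10 * log10(W / W_ref)
Compute ratio: W / W_ref = 49096300000000
Compute log10: log10(49096300000000) = 13.691049
Multiply: SWL = 10 * 13.691049 = 136.91

136.91 dB


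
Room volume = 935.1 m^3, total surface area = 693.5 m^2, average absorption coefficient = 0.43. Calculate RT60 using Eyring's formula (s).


Given values:
  V = 935.1 m^3, S = 693.5 m^2, alpha = 0.43
Formula: RT60 = 0.161 * V / (-S * ln(1 - alpha))
Compute ln(1 - 0.43) = ln(0.57) = -0.562119
Denominator: -693.5 * -0.562119 = 389.8295
Numerator: 0.161 * 935.1 = 150.5511
RT60 = 150.5511 / 389.8295 = 0.386

0.386 s


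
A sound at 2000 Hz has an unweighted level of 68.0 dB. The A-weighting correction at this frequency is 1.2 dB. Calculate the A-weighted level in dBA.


Given values:
  SPL = 68.0 dB
  A-weighting at 2000 Hz = 1.2 dB
Formula: L_A = SPL + A_weight
L_A = 68.0 + (1.2)
L_A = 69.2

69.2 dBA


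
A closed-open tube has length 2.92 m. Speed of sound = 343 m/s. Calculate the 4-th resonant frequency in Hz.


Given values:
  Tube type: closed-open, L = 2.92 m, c = 343 m/s, n = 4
Formula: f_n = (2n - 1) * c / (4 * L)
Compute 2n - 1 = 2*4 - 1 = 7
Compute 4 * L = 4 * 2.92 = 11.68
f = 7 * 343 / 11.68
f = 205.57

205.57 Hz


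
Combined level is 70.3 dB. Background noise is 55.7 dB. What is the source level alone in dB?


Given values:
  L_total = 70.3 dB, L_bg = 55.7 dB
Formula: L_source = 10 * log10(10^(L_total/10) - 10^(L_bg/10))
Convert to linear:
  10^(70.3/10) = 10715193.0524
  10^(55.7/10) = 371535.2291
Difference: 10715193.0524 - 371535.2291 = 10343657.8233
L_source = 10 * log10(10343657.8233) = 70.15

70.15 dB


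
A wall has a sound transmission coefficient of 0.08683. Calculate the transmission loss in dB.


Given values:
  tau = 0.08683
Formula: TL = 10 * log10(1 / tau)
Compute 1 / tau = 1 / 0.08683 = 11.5168
Compute log10(11.5168) = 1.061332
TL = 10 * 1.061332 = 10.61

10.61 dB


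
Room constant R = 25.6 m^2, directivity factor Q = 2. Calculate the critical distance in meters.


Given values:
  R = 25.6 m^2, Q = 2
Formula: d_c = 0.141 * sqrt(Q * R)
Compute Q * R = 2 * 25.6 = 51.2
Compute sqrt(51.2) = 7.1554
d_c = 0.141 * 7.1554 = 1.009

1.009 m


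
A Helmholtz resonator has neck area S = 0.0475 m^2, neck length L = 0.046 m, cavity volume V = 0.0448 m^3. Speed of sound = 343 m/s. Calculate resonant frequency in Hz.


Given values:
  S = 0.0475 m^2, L = 0.046 m, V = 0.0448 m^3, c = 343 m/s
Formula: f = (c / (2*pi)) * sqrt(S / (V * L))
Compute V * L = 0.0448 * 0.046 = 0.0020608
Compute S / (V * L) = 0.0475 / 0.0020608 = 23.0493
Compute sqrt(23.0493) = 4.800969
Compute c / (2*pi) = 343 / 6.283185 = 54.590148
f = 54.590148 * 4.800969 = 262.09

262.09 Hz


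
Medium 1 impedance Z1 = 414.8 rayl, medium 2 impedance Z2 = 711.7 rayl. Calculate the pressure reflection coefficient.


Given values:
  Z1 = 414.8 rayl, Z2 = 711.7 rayl
Formula: R = (Z2 - Z1) / (Z2 + Z1)
Numerator: Z2 - Z1 = 711.7 - 414.8 = 296.9
Denominator: Z2 + Z1 = 711.7 + 414.8 = 1126.5
R = 296.9 / 1126.5 = 0.2636

0.2636


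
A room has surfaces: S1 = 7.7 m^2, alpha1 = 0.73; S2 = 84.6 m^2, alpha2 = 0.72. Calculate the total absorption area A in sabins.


Given surfaces:
  Surface 1: 7.7 * 0.73 = 5.621
  Surface 2: 84.6 * 0.72 = 60.912
Formula: A = sum(Si * alpha_i)
A = 5.621 + 60.912
A = 66.53

66.53 sabins


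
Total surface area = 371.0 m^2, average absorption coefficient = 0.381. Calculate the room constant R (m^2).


Given values:
  S = 371.0 m^2, alpha = 0.381
Formula: R = S * alpha / (1 - alpha)
Numerator: 371.0 * 0.381 = 141.351
Denominator: 1 - 0.381 = 0.619
R = 141.351 / 0.619 = 228.35

228.35 m^2


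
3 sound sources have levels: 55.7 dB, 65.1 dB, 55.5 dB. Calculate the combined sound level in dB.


Formula: L_total = 10 * log10( sum(10^(Li/10)) )
  Source 1: 10^(55.7/10) = 371535.2291
  Source 2: 10^(65.1/10) = 3235936.5693
  Source 3: 10^(55.5/10) = 354813.3892
Sum of linear values = 3962285.1876
L_total = 10 * log10(3962285.1876) = 65.98

65.98 dB


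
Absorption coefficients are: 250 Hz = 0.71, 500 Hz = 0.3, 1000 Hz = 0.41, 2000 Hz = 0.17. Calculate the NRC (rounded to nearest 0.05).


Given values:
  a_250 = 0.71, a_500 = 0.3
  a_1000 = 0.41, a_2000 = 0.17
Formula: NRC = (a250 + a500 + a1000 + a2000) / 4
Sum = 0.71 + 0.3 + 0.41 + 0.17 = 1.59
NRC = 1.59 / 4 = 0.3975
Rounded to nearest 0.05: 0.4

0.4


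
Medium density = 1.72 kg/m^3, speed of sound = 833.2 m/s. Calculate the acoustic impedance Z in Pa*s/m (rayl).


Given values:
  rho = 1.72 kg/m^3
  c = 833.2 m/s
Formula: Z = rho * c
Z = 1.72 * 833.2
Z = 1433.1

1433.1 rayl


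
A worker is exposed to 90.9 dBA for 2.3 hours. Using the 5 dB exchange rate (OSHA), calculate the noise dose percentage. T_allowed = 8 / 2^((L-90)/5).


Given values:
  L = 90.9 dBA, T = 2.3 hours
Formula: T_allowed = 8 / 2^((L - 90) / 5)
Compute exponent: (90.9 - 90) / 5 = 0.18
Compute 2^(0.18) = 1.132884
T_allowed = 8 / 1.132884 = 7.061623 hours
Dose = (T / T_allowed) * 100
Dose = (2.3 / 7.061623) * 100 = 32.57

32.57 %


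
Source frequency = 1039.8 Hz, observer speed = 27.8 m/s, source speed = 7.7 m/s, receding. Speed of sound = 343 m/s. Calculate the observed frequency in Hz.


Given values:
  f_s = 1039.8 Hz, v_o = 27.8 m/s, v_s = 7.7 m/s
  Direction: receding
Formula: f_o = f_s * (c - v_o) / (c + v_s)
Numerator: c - v_o = 343 - 27.8 = 315.2
Denominator: c + v_s = 343 + 7.7 = 350.7
f_o = 1039.8 * 315.2 / 350.7 = 934.55

934.55 Hz


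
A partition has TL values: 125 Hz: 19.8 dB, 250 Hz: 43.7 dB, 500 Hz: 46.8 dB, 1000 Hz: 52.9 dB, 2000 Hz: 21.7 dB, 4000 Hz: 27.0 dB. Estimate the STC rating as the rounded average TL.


Given TL values at each frequency:
  125 Hz: 19.8 dB
  250 Hz: 43.7 dB
  500 Hz: 46.8 dB
  1000 Hz: 52.9 dB
  2000 Hz: 21.7 dB
  4000 Hz: 27.0 dB
Formula: STC ~ round(average of TL values)
Sum = 19.8 + 43.7 + 46.8 + 52.9 + 21.7 + 27.0 = 211.9
Average = 211.9 / 6 = 35.32
Rounded: 35

35


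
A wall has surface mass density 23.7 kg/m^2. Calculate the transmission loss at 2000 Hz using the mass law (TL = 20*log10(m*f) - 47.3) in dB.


Given values:
  m = 23.7 kg/m^2, f = 2000 Hz
Formula: TL = 20 * log10(m * f) - 47.3
Compute m * f = 23.7 * 2000 = 47400.0
Compute log10(47400.0) = 4.675778
Compute 20 * 4.675778 = 93.5156
TL = 93.5156 - 47.3 = 46.22

46.22 dB


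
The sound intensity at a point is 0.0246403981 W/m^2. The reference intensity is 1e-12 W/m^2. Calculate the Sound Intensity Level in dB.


Given values:
  I = 0.0246403981 W/m^2
  I_ref = 1e-12 W/m^2
Formula: SIL = 10 * log10(I / I_ref)
Compute ratio: I / I_ref = 24640398100
Compute log10: log10(24640398100) = 10.391648
Multiply: SIL = 10 * 10.391648 = 103.92

103.92 dB


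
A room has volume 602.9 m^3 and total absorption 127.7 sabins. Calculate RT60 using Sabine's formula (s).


Given values:
  V = 602.9 m^3
  A = 127.7 sabins
Formula: RT60 = 0.161 * V / A
Numerator: 0.161 * 602.9 = 97.0669
RT60 = 97.0669 / 127.7 = 0.76

0.76 s


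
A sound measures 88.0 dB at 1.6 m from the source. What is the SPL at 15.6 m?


Given values:
  SPL1 = 88.0 dB, r1 = 1.6 m, r2 = 15.6 m
Formula: SPL2 = SPL1 - 20 * log10(r2 / r1)
Compute ratio: r2 / r1 = 15.6 / 1.6 = 9.75
Compute log10: log10(9.75) = 0.989005
Compute drop: 20 * 0.989005 = 19.7801
SPL2 = 88.0 - 19.7801 = 68.22

68.22 dB


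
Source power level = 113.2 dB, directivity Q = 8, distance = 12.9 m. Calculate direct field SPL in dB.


Given values:
  Lw = 113.2 dB, Q = 8, r = 12.9 m
Formula: SPL = Lw + 10 * log10(Q / (4 * pi * r^2))
Compute 4 * pi * r^2 = 4 * pi * 12.9^2 = 2091.1697
Compute Q / denom = 8 / 2091.1697 = 0.00382561
Compute 10 * log10(0.00382561) = -24.173
SPL = 113.2 + (-24.173) = 89.03

89.03 dB


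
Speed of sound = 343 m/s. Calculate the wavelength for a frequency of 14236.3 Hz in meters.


Given values:
  c = 343 m/s, f = 14236.3 Hz
Formula: lambda = c / f
lambda = 343 / 14236.3
lambda = 0.0241

0.0241 m


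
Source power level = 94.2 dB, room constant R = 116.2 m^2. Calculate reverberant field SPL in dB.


Given values:
  Lw = 94.2 dB, R = 116.2 m^2
Formula: SPL = Lw + 10 * log10(4 / R)
Compute 4 / R = 4 / 116.2 = 0.034423
Compute 10 * log10(0.034423) = -14.6315
SPL = 94.2 + (-14.6315) = 79.57

79.57 dB


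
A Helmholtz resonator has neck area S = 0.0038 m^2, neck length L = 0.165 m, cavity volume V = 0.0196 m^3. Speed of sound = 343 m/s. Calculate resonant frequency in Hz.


Given values:
  S = 0.0038 m^2, L = 0.165 m, V = 0.0196 m^3, c = 343 m/s
Formula: f = (c / (2*pi)) * sqrt(S / (V * L))
Compute V * L = 0.0196 * 0.165 = 0.003234
Compute S / (V * L) = 0.0038 / 0.003234 = 1.175
Compute sqrt(1.175) = 1.083974
Compute c / (2*pi) = 343 / 6.283185 = 54.590148
f = 54.590148 * 1.083974 = 59.17

59.17 Hz


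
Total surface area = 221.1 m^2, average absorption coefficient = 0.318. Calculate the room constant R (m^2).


Given values:
  S = 221.1 m^2, alpha = 0.318
Formula: R = S * alpha / (1 - alpha)
Numerator: 221.1 * 0.318 = 70.3098
Denominator: 1 - 0.318 = 0.682
R = 70.3098 / 0.682 = 103.09

103.09 m^2


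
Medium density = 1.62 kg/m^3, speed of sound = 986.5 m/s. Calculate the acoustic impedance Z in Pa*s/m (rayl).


Given values:
  rho = 1.62 kg/m^3
  c = 986.5 m/s
Formula: Z = rho * c
Z = 1.62 * 986.5
Z = 1598.13

1598.13 rayl


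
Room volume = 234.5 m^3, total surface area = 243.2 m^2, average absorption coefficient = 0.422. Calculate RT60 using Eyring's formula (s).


Given values:
  V = 234.5 m^3, S = 243.2 m^2, alpha = 0.422
Formula: RT60 = 0.161 * V / (-S * ln(1 - alpha))
Compute ln(1 - 0.422) = ln(0.578) = -0.548181
Denominator: -243.2 * -0.548181 = 133.3176
Numerator: 0.161 * 234.5 = 37.7545
RT60 = 37.7545 / 133.3176 = 0.283

0.283 s


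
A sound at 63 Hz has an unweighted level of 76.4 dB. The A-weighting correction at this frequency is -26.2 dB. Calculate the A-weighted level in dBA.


Given values:
  SPL = 76.4 dB
  A-weighting at 63 Hz = -26.2 dB
Formula: L_A = SPL + A_weight
L_A = 76.4 + (-26.2)
L_A = 50.2

50.2 dBA


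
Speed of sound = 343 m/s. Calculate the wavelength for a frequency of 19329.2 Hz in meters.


Given values:
  c = 343 m/s, f = 19329.2 Hz
Formula: lambda = c / f
lambda = 343 / 19329.2
lambda = 0.0177

0.0177 m


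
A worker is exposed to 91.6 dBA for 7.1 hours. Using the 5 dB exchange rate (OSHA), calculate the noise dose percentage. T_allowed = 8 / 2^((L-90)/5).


Given values:
  L = 91.6 dBA, T = 7.1 hours
Formula: T_allowed = 8 / 2^((L - 90) / 5)
Compute exponent: (91.6 - 90) / 5 = 0.32
Compute 2^(0.32) = 1.248331
T_allowed = 8 / 1.248331 = 6.408557 hours
Dose = (T / T_allowed) * 100
Dose = (7.1 / 6.408557) * 100 = 110.79

110.79 %


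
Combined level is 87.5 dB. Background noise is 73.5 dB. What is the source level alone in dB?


Given values:
  L_total = 87.5 dB, L_bg = 73.5 dB
Formula: L_source = 10 * log10(10^(L_total/10) - 10^(L_bg/10))
Convert to linear:
  10^(87.5/10) = 562341325.1903
  10^(73.5/10) = 22387211.3857
Difference: 562341325.1903 - 22387211.3857 = 539954113.8046
L_source = 10 * log10(539954113.8046) = 87.32

87.32 dB


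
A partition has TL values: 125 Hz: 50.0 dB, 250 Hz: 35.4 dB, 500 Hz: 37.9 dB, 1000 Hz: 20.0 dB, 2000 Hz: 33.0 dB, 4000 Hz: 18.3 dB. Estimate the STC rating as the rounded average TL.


Given TL values at each frequency:
  125 Hz: 50.0 dB
  250 Hz: 35.4 dB
  500 Hz: 37.9 dB
  1000 Hz: 20.0 dB
  2000 Hz: 33.0 dB
  4000 Hz: 18.3 dB
Formula: STC ~ round(average of TL values)
Sum = 50.0 + 35.4 + 37.9 + 20.0 + 33.0 + 18.3 = 194.6
Average = 194.6 / 6 = 32.43
Rounded: 32

32


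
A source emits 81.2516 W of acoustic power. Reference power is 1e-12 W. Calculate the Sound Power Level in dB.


Given values:
  W = 81.2516 W
  W_ref = 1e-12 W
Formula: SWL = 10 * log10(W / W_ref)
Compute ratio: W / W_ref = 81251600000000
Compute log10: log10(81251600000000) = 13.909832
Multiply: SWL = 10 * 13.909832 = 139.1

139.1 dB


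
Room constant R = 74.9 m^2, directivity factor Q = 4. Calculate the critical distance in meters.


Given values:
  R = 74.9 m^2, Q = 4
Formula: d_c = 0.141 * sqrt(Q * R)
Compute Q * R = 4 * 74.9 = 299.6
Compute sqrt(299.6) = 17.309
d_c = 0.141 * 17.309 = 2.441

2.441 m


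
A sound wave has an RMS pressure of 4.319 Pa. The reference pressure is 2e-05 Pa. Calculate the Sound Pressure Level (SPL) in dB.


Given values:
  p = 4.319 Pa
  p_ref = 2e-05 Pa
Formula: SPL = 20 * log10(p / p_ref)
Compute ratio: p / p_ref = 4.319 / 2e-05 = 215950
Compute log10: log10(215950) = 5.334353
Multiply: SPL = 20 * 5.334353 = 106.69

106.69 dB


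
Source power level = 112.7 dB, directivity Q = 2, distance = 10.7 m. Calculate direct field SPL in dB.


Given values:
  Lw = 112.7 dB, Q = 2, r = 10.7 m
Formula: SPL = Lw + 10 * log10(Q / (4 * pi * r^2))
Compute 4 * pi * r^2 = 4 * pi * 10.7^2 = 1438.7238
Compute Q / denom = 2 / 1438.7238 = 0.00139012
Compute 10 * log10(0.00139012) = -28.5695
SPL = 112.7 + (-28.5695) = 84.13

84.13 dB


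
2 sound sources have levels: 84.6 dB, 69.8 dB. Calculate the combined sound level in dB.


Formula: L_total = 10 * log10( sum(10^(Li/10)) )
  Source 1: 10^(84.6/10) = 288403150.3127
  Source 2: 10^(69.8/10) = 9549925.8602
Sum of linear values = 297953076.1729
L_total = 10 * log10(297953076.1729) = 84.74

84.74 dB


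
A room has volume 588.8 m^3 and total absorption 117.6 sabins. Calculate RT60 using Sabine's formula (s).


Given values:
  V = 588.8 m^3
  A = 117.6 sabins
Formula: RT60 = 0.161 * V / A
Numerator: 0.161 * 588.8 = 94.7968
RT60 = 94.7968 / 117.6 = 0.806

0.806 s


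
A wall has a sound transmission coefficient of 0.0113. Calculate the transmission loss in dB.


Given values:
  tau = 0.0113
Formula: TL = 10 * log10(1 / tau)
Compute 1 / tau = 1 / 0.0113 = 88.4956
Compute log10(88.4956) = 1.946922
TL = 10 * 1.946922 = 19.47

19.47 dB


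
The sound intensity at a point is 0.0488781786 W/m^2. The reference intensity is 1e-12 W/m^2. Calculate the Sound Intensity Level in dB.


Given values:
  I = 0.0488781786 W/m^2
  I_ref = 1e-12 W/m^2
Formula: SIL = 10 * log10(I / I_ref)
Compute ratio: I / I_ref = 48878178600
Compute log10: log10(48878178600) = 10.689115
Multiply: SIL = 10 * 10.689115 = 106.89

106.89 dB


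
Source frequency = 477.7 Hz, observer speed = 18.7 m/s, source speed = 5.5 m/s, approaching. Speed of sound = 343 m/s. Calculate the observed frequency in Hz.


Given values:
  f_s = 477.7 Hz, v_o = 18.7 m/s, v_s = 5.5 m/s
  Direction: approaching
Formula: f_o = f_s * (c + v_o) / (c - v_s)
Numerator: c + v_o = 343 + 18.7 = 361.7
Denominator: c - v_s = 343 - 5.5 = 337.5
f_o = 477.7 * 361.7 / 337.5 = 511.95

511.95 Hz


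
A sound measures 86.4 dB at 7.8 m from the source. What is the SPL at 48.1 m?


Given values:
  SPL1 = 86.4 dB, r1 = 7.8 m, r2 = 48.1 m
Formula: SPL2 = SPL1 - 20 * log10(r2 / r1)
Compute ratio: r2 / r1 = 48.1 / 7.8 = 6.1667
Compute log10: log10(6.1667) = 0.790053
Compute drop: 20 * 0.790053 = 15.8011
SPL2 = 86.4 - 15.8011 = 70.6

70.6 dB


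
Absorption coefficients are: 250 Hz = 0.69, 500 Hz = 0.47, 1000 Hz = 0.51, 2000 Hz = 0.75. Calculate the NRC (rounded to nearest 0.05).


Given values:
  a_250 = 0.69, a_500 = 0.47
  a_1000 = 0.51, a_2000 = 0.75
Formula: NRC = (a250 + a500 + a1000 + a2000) / 4
Sum = 0.69 + 0.47 + 0.51 + 0.75 = 2.42
NRC = 2.42 / 4 = 0.605
Rounded to nearest 0.05: 0.6

0.6


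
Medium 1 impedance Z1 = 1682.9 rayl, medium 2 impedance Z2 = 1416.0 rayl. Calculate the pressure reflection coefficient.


Given values:
  Z1 = 1682.9 rayl, Z2 = 1416.0 rayl
Formula: R = (Z2 - Z1) / (Z2 + Z1)
Numerator: Z2 - Z1 = 1416.0 - 1682.9 = -266.9
Denominator: Z2 + Z1 = 1416.0 + 1682.9 = 3098.9
R = -266.9 / 3098.9 = -0.0861

-0.0861


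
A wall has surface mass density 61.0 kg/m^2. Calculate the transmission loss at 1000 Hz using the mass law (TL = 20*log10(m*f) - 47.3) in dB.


Given values:
  m = 61.0 kg/m^2, f = 1000 Hz
Formula: TL = 20 * log10(m * f) - 47.3
Compute m * f = 61.0 * 1000 = 61000.0
Compute log10(61000.0) = 4.78533
Compute 20 * 4.78533 = 95.7066
TL = 95.7066 - 47.3 = 48.41

48.41 dB


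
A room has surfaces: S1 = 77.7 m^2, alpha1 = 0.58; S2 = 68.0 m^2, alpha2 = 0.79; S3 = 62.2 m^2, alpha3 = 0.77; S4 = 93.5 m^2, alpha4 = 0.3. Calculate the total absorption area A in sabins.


Given surfaces:
  Surface 1: 77.7 * 0.58 = 45.066
  Surface 2: 68.0 * 0.79 = 53.72
  Surface 3: 62.2 * 0.77 = 47.894
  Surface 4: 93.5 * 0.3 = 28.05
Formula: A = sum(Si * alpha_i)
A = 45.066 + 53.72 + 47.894 + 28.05
A = 174.73

174.73 sabins


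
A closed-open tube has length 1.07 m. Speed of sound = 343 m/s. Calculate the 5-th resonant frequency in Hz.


Given values:
  Tube type: closed-open, L = 1.07 m, c = 343 m/s, n = 5
Formula: f_n = (2n - 1) * c / (4 * L)
Compute 2n - 1 = 2*5 - 1 = 9
Compute 4 * L = 4 * 1.07 = 4.28
f = 9 * 343 / 4.28
f = 721.26

721.26 Hz


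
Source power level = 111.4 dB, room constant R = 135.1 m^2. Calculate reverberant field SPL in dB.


Given values:
  Lw = 111.4 dB, R = 135.1 m^2
Formula: SPL = Lw + 10 * log10(4 / R)
Compute 4 / R = 4 / 135.1 = 0.029608
Compute 10 * log10(0.029608) = -15.2859
SPL = 111.4 + (-15.2859) = 96.11

96.11 dB


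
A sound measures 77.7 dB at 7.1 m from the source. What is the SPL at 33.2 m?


Given values:
  SPL1 = 77.7 dB, r1 = 7.1 m, r2 = 33.2 m
Formula: SPL2 = SPL1 - 20 * log10(r2 / r1)
Compute ratio: r2 / r1 = 33.2 / 7.1 = 4.6761
Compute log10: log10(4.6761) = 0.669884
Compute drop: 20 * 0.669884 = 13.3977
SPL2 = 77.7 - 13.3977 = 64.3

64.3 dB


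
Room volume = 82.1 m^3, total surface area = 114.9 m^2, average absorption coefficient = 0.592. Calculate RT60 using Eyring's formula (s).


Given values:
  V = 82.1 m^3, S = 114.9 m^2, alpha = 0.592
Formula: RT60 = 0.161 * V / (-S * ln(1 - alpha))
Compute ln(1 - 0.592) = ln(0.408) = -0.896488
Denominator: -114.9 * -0.896488 = 103.0065
Numerator: 0.161 * 82.1 = 13.2181
RT60 = 13.2181 / 103.0065 = 0.128

0.128 s


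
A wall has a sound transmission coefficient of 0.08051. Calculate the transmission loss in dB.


Given values:
  tau = 0.08051
Formula: TL = 10 * log10(1 / tau)
Compute 1 / tau = 1 / 0.08051 = 12.4208
Compute log10(12.4208) = 1.09415
TL = 10 * 1.09415 = 10.94

10.94 dB


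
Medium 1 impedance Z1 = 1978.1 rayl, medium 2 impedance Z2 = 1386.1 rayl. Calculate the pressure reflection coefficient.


Given values:
  Z1 = 1978.1 rayl, Z2 = 1386.1 rayl
Formula: R = (Z2 - Z1) / (Z2 + Z1)
Numerator: Z2 - Z1 = 1386.1 - 1978.1 = -592.0
Denominator: Z2 + Z1 = 1386.1 + 1978.1 = 3364.2
R = -592.0 / 3364.2 = -0.176

-0.176


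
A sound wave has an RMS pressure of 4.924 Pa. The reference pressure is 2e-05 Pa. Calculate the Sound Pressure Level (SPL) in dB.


Given values:
  p = 4.924 Pa
  p_ref = 2e-05 Pa
Formula: SPL = 20 * log10(p / p_ref)
Compute ratio: p / p_ref = 4.924 / 2e-05 = 246200
Compute log10: log10(246200) = 5.391288
Multiply: SPL = 20 * 5.391288 = 107.83

107.83 dB


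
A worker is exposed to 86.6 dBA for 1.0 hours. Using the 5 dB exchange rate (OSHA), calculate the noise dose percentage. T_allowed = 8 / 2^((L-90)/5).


Given values:
  L = 86.6 dBA, T = 1.0 hours
Formula: T_allowed = 8 / 2^((L - 90) / 5)
Compute exponent: (86.6 - 90) / 5 = -0.68
Compute 2^(-0.68) = 0.624165
T_allowed = 8 / 0.624165 = 12.817124 hours
Dose = (T / T_allowed) * 100
Dose = (1.0 / 12.817124) * 100 = 7.8

7.8 %


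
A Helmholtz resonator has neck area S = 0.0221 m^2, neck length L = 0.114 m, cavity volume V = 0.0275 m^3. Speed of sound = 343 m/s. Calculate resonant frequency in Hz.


Given values:
  S = 0.0221 m^2, L = 0.114 m, V = 0.0275 m^3, c = 343 m/s
Formula: f = (c / (2*pi)) * sqrt(S / (V * L))
Compute V * L = 0.0275 * 0.114 = 0.003135
Compute S / (V * L) = 0.0221 / 0.003135 = 7.0494
Compute sqrt(7.0494) = 2.655071
Compute c / (2*pi) = 343 / 6.283185 = 54.590148
f = 54.590148 * 2.655071 = 144.94

144.94 Hz


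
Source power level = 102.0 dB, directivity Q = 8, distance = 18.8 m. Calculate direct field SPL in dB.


Given values:
  Lw = 102.0 dB, Q = 8, r = 18.8 m
Formula: SPL = Lw + 10 * log10(Q / (4 * pi * r^2))
Compute 4 * pi * r^2 = 4 * pi * 18.8^2 = 4441.458
Compute Q / denom = 8 / 4441.458 = 0.00180121
Compute 10 * log10(0.00180121) = -27.4444
SPL = 102.0 + (-27.4444) = 74.56

74.56 dB


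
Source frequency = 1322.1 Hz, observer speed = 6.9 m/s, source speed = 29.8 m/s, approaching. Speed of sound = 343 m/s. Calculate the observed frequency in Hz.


Given values:
  f_s = 1322.1 Hz, v_o = 6.9 m/s, v_s = 29.8 m/s
  Direction: approaching
Formula: f_o = f_s * (c + v_o) / (c - v_s)
Numerator: c + v_o = 343 + 6.9 = 349.9
Denominator: c - v_s = 343 - 29.8 = 313.2
f_o = 1322.1 * 349.9 / 313.2 = 1477.02

1477.02 Hz


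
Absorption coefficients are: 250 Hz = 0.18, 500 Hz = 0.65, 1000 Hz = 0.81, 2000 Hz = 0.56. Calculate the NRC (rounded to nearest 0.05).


Given values:
  a_250 = 0.18, a_500 = 0.65
  a_1000 = 0.81, a_2000 = 0.56
Formula: NRC = (a250 + a500 + a1000 + a2000) / 4
Sum = 0.18 + 0.65 + 0.81 + 0.56 = 2.2
NRC = 2.2 / 4 = 0.55
Rounded to nearest 0.05: 0.55

0.55


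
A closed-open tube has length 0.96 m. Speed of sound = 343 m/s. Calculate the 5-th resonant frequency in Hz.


Given values:
  Tube type: closed-open, L = 0.96 m, c = 343 m/s, n = 5
Formula: f_n = (2n - 1) * c / (4 * L)
Compute 2n - 1 = 2*5 - 1 = 9
Compute 4 * L = 4 * 0.96 = 3.84
f = 9 * 343 / 3.84
f = 803.91

803.91 Hz


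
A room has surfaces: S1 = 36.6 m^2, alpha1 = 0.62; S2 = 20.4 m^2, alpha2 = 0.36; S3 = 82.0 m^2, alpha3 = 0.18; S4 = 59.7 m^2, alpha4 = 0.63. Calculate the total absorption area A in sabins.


Given surfaces:
  Surface 1: 36.6 * 0.62 = 22.692
  Surface 2: 20.4 * 0.36 = 7.344
  Surface 3: 82.0 * 0.18 = 14.76
  Surface 4: 59.7 * 0.63 = 37.611
Formula: A = sum(Si * alpha_i)
A = 22.692 + 7.344 + 14.76 + 37.611
A = 82.41

82.41 sabins


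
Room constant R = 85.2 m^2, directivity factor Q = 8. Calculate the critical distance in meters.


Given values:
  R = 85.2 m^2, Q = 8
Formula: d_c = 0.141 * sqrt(Q * R)
Compute Q * R = 8 * 85.2 = 681.6
Compute sqrt(681.6) = 26.1075
d_c = 0.141 * 26.1075 = 3.681

3.681 m


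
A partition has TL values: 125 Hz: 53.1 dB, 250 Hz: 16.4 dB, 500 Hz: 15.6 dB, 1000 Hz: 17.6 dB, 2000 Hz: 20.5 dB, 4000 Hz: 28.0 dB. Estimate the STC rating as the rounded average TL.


Given TL values at each frequency:
  125 Hz: 53.1 dB
  250 Hz: 16.4 dB
  500 Hz: 15.6 dB
  1000 Hz: 17.6 dB
  2000 Hz: 20.5 dB
  4000 Hz: 28.0 dB
Formula: STC ~ round(average of TL values)
Sum = 53.1 + 16.4 + 15.6 + 17.6 + 20.5 + 28.0 = 151.2
Average = 151.2 / 6 = 25.2
Rounded: 25

25


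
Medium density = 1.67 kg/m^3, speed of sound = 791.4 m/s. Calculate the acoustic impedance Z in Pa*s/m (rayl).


Given values:
  rho = 1.67 kg/m^3
  c = 791.4 m/s
Formula: Z = rho * c
Z = 1.67 * 791.4
Z = 1321.64

1321.64 rayl


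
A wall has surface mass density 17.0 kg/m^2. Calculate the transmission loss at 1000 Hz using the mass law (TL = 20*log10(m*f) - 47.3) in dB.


Given values:
  m = 17.0 kg/m^2, f = 1000 Hz
Formula: TL = 20 * log10(m * f) - 47.3
Compute m * f = 17.0 * 1000 = 17000.0
Compute log10(17000.0) = 4.230449
Compute 20 * 4.230449 = 84.609
TL = 84.609 - 47.3 = 37.31

37.31 dB


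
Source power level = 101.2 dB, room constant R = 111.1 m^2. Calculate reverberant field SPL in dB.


Given values:
  Lw = 101.2 dB, R = 111.1 m^2
Formula: SPL = Lw + 10 * log10(4 / R)
Compute 4 / R = 4 / 111.1 = 0.036004
Compute 10 * log10(0.036004) = -14.4365
SPL = 101.2 + (-14.4365) = 86.76

86.76 dB


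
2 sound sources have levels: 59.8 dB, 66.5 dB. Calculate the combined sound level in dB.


Formula: L_total = 10 * log10( sum(10^(Li/10)) )
  Source 1: 10^(59.8/10) = 954992.586
  Source 2: 10^(66.5/10) = 4466835.9215
Sum of linear values = 5421828.5075
L_total = 10 * log10(5421828.5075) = 67.34

67.34 dB


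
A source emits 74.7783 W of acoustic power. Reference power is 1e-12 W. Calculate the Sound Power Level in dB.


Given values:
  W = 74.7783 W
  W_ref = 1e-12 W
Formula: SWL = 10 * log10(W / W_ref)
Compute ratio: W / W_ref = 74778300000000
Compute log10: log10(74778300000000) = 13.873776
Multiply: SWL = 10 * 13.873776 = 138.74

138.74 dB


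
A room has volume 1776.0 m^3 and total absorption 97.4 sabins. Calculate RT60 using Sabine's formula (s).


Given values:
  V = 1776.0 m^3
  A = 97.4 sabins
Formula: RT60 = 0.161 * V / A
Numerator: 0.161 * 1776.0 = 285.936
RT60 = 285.936 / 97.4 = 2.936

2.936 s


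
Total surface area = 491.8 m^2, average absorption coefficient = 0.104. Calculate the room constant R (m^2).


Given values:
  S = 491.8 m^2, alpha = 0.104
Formula: R = S * alpha / (1 - alpha)
Numerator: 491.8 * 0.104 = 51.1472
Denominator: 1 - 0.104 = 0.896
R = 51.1472 / 0.896 = 57.08

57.08 m^2


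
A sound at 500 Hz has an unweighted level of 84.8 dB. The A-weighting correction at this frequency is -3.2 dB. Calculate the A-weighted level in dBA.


Given values:
  SPL = 84.8 dB
  A-weighting at 500 Hz = -3.2 dB
Formula: L_A = SPL + A_weight
L_A = 84.8 + (-3.2)
L_A = 81.6

81.6 dBA


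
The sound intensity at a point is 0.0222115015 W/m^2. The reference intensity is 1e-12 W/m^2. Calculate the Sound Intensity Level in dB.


Given values:
  I = 0.0222115015 W/m^2
  I_ref = 1e-12 W/m^2
Formula: SIL = 10 * log10(I / I_ref)
Compute ratio: I / I_ref = 22211501500
Compute log10: log10(22211501500) = 10.346578
Multiply: SIL = 10 * 10.346578 = 103.47

103.47 dB


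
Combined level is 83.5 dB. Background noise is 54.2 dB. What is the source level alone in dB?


Given values:
  L_total = 83.5 dB, L_bg = 54.2 dB
Formula: L_source = 10 * log10(10^(L_total/10) - 10^(L_bg/10))
Convert to linear:
  10^(83.5/10) = 223872113.8568
  10^(54.2/10) = 263026.7992
Difference: 223872113.8568 - 263026.7992 = 223609087.0576
L_source = 10 * log10(223609087.0576) = 83.49

83.49 dB


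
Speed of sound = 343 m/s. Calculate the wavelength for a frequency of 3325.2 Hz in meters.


Given values:
  c = 343 m/s, f = 3325.2 Hz
Formula: lambda = c / f
lambda = 343 / 3325.2
lambda = 0.1032

0.1032 m


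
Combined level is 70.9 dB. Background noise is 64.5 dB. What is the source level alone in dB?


Given values:
  L_total = 70.9 dB, L_bg = 64.5 dB
Formula: L_source = 10 * log10(10^(L_total/10) - 10^(L_bg/10))
Convert to linear:
  10^(70.9/10) = 12302687.7081
  10^(64.5/10) = 2818382.9313
Difference: 12302687.7081 - 2818382.9313 = 9484304.7768
L_source = 10 * log10(9484304.7768) = 69.77

69.77 dB


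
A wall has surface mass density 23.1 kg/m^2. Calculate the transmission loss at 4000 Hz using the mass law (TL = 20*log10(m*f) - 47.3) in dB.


Given values:
  m = 23.1 kg/m^2, f = 4000 Hz
Formula: TL = 20 * log10(m * f) - 47.3
Compute m * f = 23.1 * 4000 = 92400.0
Compute log10(92400.0) = 4.965672
Compute 20 * 4.965672 = 99.3134
TL = 99.3134 - 47.3 = 52.01

52.01 dB
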